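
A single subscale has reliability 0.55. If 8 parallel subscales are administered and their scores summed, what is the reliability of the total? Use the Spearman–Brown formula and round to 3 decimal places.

ρ_k = kρ / (1 + (k−1)ρ) = 8·0.55 / (1 + 7·0.55) = 4.400 / 4.850 = 0.907.

0.907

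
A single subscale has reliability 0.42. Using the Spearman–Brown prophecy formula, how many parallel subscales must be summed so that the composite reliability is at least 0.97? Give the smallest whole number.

k ≥ ρ*(1−ρ₁)/(ρ₁(1−ρ*)) = 0.97·0.58 / (0.42·0.03) = 44.651.
Smallest integer k = 45.

45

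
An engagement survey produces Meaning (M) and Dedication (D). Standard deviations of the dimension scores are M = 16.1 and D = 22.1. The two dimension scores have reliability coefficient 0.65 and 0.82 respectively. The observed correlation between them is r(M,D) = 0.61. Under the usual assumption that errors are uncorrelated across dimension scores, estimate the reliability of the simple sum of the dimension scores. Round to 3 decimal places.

Var(M+D) = 16.1² + 22.1² + 2·[16.1·22.1·0.61] = 747.62 + 434.088 = 1181.71.
Under uncorrelated errors the observed covariances equal the true-score covariances, so only the own-variance terms attenuate.
True-score variance = [16.1²·0.65 + 22.1²·0.82] + 434.088 = 568.983 + 434.088 = 1003.07.
Reliability = 1003.07 / 1181.71 = 0.849.

0.849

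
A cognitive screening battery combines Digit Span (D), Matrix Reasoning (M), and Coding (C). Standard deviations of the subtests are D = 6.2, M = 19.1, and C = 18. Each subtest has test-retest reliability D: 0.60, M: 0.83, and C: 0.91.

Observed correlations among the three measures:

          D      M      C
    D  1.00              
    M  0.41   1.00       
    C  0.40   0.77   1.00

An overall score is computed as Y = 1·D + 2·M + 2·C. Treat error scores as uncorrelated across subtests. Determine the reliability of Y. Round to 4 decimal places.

0.9281

Var(Y) = 6.2² + 2²·19.1² + 2²·18² + 2·[2·6.2·19.1·0.41 + 2·6.2·18·0.40 + 4·19.1·18·0.77] = 2793.68 + 2490.58 = 5284.26.
With uncorrelated errors the cross-covariances are all true-score covariance, so they carry over unchanged; only the diagonal terms shrink to ρᵢσᵢ².
True-score variance = [6.2²·0.60 + 2²·19.1²·0.83 + 2²·18²·0.91] + 2490.58 = 2413.59 + 2490.58 = 4904.17.
Reliability = 4904.17 / 5284.26 = 0.9281.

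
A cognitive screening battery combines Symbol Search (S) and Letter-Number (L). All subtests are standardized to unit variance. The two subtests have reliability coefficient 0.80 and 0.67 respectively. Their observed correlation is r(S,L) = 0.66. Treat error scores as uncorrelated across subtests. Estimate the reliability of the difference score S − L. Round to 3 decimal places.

0.221

Var(S−L) = 1 + 1 − 2·0.66 = 2 − 1.32 = 0.68.
With uncorrelated errors the cross-covariances are all true-score covariance, so they carry over unchanged; only the diagonal terms shrink to ρᵢσᵢ².
True-score variance = [0.80 + 0.67] − 1.32 = 1.47 − 1.32 = 0.15.
Reliability = 0.15 / 0.68 = 0.221.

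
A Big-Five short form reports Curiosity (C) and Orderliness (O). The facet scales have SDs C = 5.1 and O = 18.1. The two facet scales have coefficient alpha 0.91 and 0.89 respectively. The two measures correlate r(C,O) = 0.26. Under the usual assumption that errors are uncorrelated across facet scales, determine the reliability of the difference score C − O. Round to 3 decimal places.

Var(C−O) = 5.1² + 18.1² − 2·5.1·18.1·0.26 = 353.62 − 48.0012 = 305.619.
Because errors are independent across components, Cov(Tᵢ,Tⱼ) = Cov(Xᵢ,Xⱼ); the off-diagonal part of the true-score variance is the same as above.
True-score variance = [5.1²·0.91 + 18.1²·0.89] − 48.0012 = 315.242 − 48.0012 = 267.241.
Reliability = 267.241 / 305.619 = 0.874.

0.874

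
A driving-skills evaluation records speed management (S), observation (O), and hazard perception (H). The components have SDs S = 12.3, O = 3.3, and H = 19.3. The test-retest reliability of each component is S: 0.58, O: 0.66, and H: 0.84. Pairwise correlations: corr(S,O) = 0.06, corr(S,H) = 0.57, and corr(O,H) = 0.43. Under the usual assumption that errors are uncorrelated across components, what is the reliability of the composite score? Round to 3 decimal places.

Var(S+O+H) = 12.3² + 3.3² + 19.3² + 2·[12.3·3.3·0.06 + 12.3·19.3·0.57 + 3.3·19.3·0.43] = 534.67 + 330.269 = 864.939.
With uncorrelated errors the cross-covariances are all true-score covariance, so they carry over unchanged; only the diagonal terms shrink to ρᵢσᵢ².
True-score variance = [12.3²·0.58 + 3.3²·0.66 + 19.3²·0.84] + 330.269 = 407.827 + 330.269 = 738.096.
Reliability = 738.096 / 864.939 = 0.853.

0.853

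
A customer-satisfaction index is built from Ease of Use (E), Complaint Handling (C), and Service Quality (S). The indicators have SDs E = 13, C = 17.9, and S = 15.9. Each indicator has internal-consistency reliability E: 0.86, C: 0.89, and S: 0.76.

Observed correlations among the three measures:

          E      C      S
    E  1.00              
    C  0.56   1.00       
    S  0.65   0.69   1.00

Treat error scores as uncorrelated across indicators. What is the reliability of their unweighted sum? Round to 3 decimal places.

Var(E+C+S) = 13² + 17.9² + 15.9² + 2·[13·17.9·0.56 + 13·15.9·0.65 + 17.9·15.9·0.69] = 742.22 + 922.096 = 1664.32.
Because errors are independent across components, Cov(Tᵢ,Tⱼ) = Cov(Xᵢ,Xⱼ); the off-diagonal part of the true-score variance is the same as above.
True-score variance = [13²·0.86 + 17.9²·0.89 + 15.9²·0.76] + 922.096 = 622.64 + 922.096 = 1544.74.
Reliability = 1544.74 / 1664.32 = 0.928.

0.928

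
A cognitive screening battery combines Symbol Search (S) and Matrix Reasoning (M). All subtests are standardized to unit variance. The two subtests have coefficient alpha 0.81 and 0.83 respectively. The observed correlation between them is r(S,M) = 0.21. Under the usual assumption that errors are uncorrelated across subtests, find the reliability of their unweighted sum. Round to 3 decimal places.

0.851

Var(S+M) = 2 + 2·[0.21] = 2 + 0.42 = 2.42.
Under uncorrelated errors the observed covariances equal the true-score covariances, so only the own-variance terms attenuate.
True-score variance = [0.81 + 0.83] + 0.42 = 1.64 + 0.42 = 2.06.
Reliability = 2.06 / 2.42 = 0.851.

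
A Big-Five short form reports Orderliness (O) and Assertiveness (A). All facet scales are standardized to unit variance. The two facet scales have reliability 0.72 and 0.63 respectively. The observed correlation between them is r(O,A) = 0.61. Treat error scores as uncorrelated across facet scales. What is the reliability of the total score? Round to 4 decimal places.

Var(O+A) = 2 + 2·[0.61] = 2 + 1.22 = 3.22.
Because errors are independent across components, Cov(Tᵢ,Tⱼ) = Cov(Xᵢ,Xⱼ); the off-diagonal part of the true-score variance is the same as above.
True-score variance = [0.72 + 0.63] + 1.22 = 1.35 + 1.22 = 2.57.
Reliability = 2.57 / 3.22 = 0.7981.

0.7981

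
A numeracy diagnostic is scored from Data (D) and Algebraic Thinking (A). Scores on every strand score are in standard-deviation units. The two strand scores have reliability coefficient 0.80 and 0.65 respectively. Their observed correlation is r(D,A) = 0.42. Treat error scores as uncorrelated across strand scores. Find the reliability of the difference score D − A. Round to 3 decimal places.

Var(D−A) = 1 + 1 − 2·0.42 = 2 − 0.84 = 1.16.
With uncorrelated errors the cross-covariances are all true-score covariance, so they carry over unchanged; only the diagonal terms shrink to ρᵢσᵢ².
True-score variance = [0.80 + 0.65] − 0.84 = 1.45 − 0.84 = 0.61.
Reliability = 0.61 / 1.16 = 0.526.

0.526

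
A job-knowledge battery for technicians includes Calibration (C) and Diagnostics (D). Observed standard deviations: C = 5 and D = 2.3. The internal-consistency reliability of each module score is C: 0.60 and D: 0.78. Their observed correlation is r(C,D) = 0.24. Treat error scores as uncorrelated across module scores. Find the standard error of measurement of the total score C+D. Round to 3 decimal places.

3.341

Var(total) = 30.29 + 5.52 = 35.81.
True-score variance = 19.1262 + 5.52 = 24.6462, so reliability = 0.6882.
Error variance = 35.81 − 24.6462 = 11.1638; SEM = √11.1638 = 3.341.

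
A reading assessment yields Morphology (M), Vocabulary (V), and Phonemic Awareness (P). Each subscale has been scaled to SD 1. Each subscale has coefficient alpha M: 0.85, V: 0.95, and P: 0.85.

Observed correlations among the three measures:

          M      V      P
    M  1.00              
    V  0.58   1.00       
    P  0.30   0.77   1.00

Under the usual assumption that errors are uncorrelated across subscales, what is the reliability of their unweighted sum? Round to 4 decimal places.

0.9444

Var(M+V+P) = 3 + 2·[0.58 + 0.30 + 0.77] = 3 + 3.3 = 6.3.
Because errors are independent across components, Cov(Tᵢ,Tⱼ) = Cov(Xᵢ,Xⱼ); the off-diagonal part of the true-score variance is the same as above.
True-score variance = [0.85 + 0.95 + 0.85] + 3.3 = 2.65 + 3.3 = 5.95.
Reliability = 5.95 / 6.3 = 0.9444.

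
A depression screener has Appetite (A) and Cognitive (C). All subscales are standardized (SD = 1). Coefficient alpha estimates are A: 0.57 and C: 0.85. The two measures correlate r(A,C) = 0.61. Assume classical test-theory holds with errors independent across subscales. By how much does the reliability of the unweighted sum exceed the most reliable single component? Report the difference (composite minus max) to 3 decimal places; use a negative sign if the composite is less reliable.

Var(sum) = 2 + 1.22 = 3.22; true-score variance = 1.42 + 1.22 = 2.64; composite reliability = 0.8199.
Max component reliability = 0.8500.
Difference = 0.8199 − 0.8500 = -0.030.

-0.030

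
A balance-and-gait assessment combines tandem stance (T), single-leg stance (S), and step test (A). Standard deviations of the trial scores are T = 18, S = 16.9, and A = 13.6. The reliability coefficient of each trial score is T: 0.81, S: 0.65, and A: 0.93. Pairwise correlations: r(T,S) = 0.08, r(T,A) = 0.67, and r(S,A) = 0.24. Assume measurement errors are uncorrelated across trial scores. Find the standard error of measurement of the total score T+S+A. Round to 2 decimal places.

Var(total) = 794.57 + 487.027 = 1281.6.
True-score variance = 620.099 + 487.027 = 1107.13, so reliability = 0.8639.
Error variance = 1281.6 − 1107.13 = 174.471; SEM = √174.471 = 13.21.

13.21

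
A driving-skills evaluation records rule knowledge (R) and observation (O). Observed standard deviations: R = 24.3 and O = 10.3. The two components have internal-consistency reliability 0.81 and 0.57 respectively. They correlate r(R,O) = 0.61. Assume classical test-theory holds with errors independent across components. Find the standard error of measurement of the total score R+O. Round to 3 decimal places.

12.562

Var(total) = 696.58 + 305.354 = 1001.93.
True-score variance = 538.768 + 305.354 = 844.122, so reliability = 0.8425.
Error variance = 1001.93 − 844.122 = 157.812; SEM = √157.812 = 12.562.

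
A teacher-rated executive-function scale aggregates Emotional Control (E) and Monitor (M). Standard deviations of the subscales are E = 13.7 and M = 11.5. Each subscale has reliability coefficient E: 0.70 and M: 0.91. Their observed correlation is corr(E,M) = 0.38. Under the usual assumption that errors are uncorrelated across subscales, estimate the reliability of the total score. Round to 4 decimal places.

0.8449

Var(E+M) = 13.7² + 11.5² + 2·[13.7·11.5·0.38] = 319.94 + 119.738 = 439.678.
Because errors are independent across components, Cov(Tᵢ,Tⱼ) = Cov(Xᵢ,Xⱼ); the off-diagonal part of the true-score variance is the same as above.
True-score variance = [13.7²·0.70 + 11.5²·0.91] + 119.738 = 251.731 + 119.738 = 371.469.
Reliability = 371.469 / 439.678 = 0.8449.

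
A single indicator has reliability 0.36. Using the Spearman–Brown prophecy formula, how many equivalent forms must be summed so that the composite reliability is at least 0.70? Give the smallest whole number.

k ≥ ρ*(1−ρ₁)/(ρ₁(1−ρ*)) = 0.70·0.64 / (0.36·0.30) = 4.148.
Smallest integer k = 5.

5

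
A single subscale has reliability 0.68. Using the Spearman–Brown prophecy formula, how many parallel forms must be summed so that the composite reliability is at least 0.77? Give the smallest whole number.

2

k ≥ ρ*(1−ρ₁)/(ρ₁(1−ρ*)) = 0.77·0.32 / (0.68·0.23) = 1.575.
Smallest integer k = 2.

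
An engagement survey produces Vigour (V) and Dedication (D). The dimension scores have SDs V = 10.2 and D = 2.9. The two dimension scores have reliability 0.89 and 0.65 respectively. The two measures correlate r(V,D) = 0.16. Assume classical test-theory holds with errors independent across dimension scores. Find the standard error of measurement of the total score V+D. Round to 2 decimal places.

3.79

Var(total) = 112.45 + 9.4656 = 121.916.
True-score variance = 98.0621 + 9.4656 = 107.528, so reliability = 0.8820.
Error variance = 121.916 − 107.528 = 14.3879; SEM = √14.3879 = 3.79.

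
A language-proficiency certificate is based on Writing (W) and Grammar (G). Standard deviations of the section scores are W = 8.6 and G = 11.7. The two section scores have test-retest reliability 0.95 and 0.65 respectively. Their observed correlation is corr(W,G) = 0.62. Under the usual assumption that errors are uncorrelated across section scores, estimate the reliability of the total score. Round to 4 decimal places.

Var(W+G) = 8.6² + 11.7² + 2·[8.6·11.7·0.62] = 210.85 + 124.769 = 335.619.
With uncorrelated errors the cross-covariances are all true-score covariance, so they carry over unchanged; only the diagonal terms shrink to ρᵢσᵢ².
True-score variance = [8.6²·0.95 + 11.7²·0.65] + 124.769 = 159.24 + 124.769 = 284.009.
Reliability = 284.009 / 335.619 = 0.8462.

0.8462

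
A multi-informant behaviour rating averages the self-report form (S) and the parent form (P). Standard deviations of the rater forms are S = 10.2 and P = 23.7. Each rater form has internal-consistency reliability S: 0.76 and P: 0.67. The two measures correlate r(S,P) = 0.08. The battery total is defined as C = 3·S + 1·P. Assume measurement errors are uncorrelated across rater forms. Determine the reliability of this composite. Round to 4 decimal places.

Var(C) = 3²·10.2² + 23.7² + 2·[3·10.2·23.7·0.08] = 1498.05 + 116.035 = 1614.09.
Under uncorrelated errors the observed covariances equal the true-score covariances, so only the own-variance terms attenuate.
True-score variance = [3²·10.2²·0.76 + 23.7²·0.67] + 116.035 = 1087.97 + 116.035 = 1204.
Reliability = 1204 / 1614.09 = 0.7459.

0.7459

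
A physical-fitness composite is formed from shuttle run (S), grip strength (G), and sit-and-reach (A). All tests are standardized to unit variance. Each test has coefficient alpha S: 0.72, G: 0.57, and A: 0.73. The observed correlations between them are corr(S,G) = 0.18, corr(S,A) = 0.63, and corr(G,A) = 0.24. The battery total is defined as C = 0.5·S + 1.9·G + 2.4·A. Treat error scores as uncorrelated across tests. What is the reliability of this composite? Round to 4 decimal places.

0.7674

Var(C) = 0.5² + 1.9² + 2.4² + 2·[0.95·0.18 + 1.2·0.63 + 4.56·0.24] = 9.62 + 4.0428 = 13.6628.
With uncorrelated errors the cross-covariances are all true-score covariance, so they carry over unchanged; only the diagonal terms shrink to ρᵢσᵢ².
True-score variance = [0.5²·0.72 + 1.9²·0.57 + 2.4²·0.73] + 4.0428 = 6.4425 + 4.0428 = 10.4853.
Reliability = 10.4853 / 13.6628 = 0.7674.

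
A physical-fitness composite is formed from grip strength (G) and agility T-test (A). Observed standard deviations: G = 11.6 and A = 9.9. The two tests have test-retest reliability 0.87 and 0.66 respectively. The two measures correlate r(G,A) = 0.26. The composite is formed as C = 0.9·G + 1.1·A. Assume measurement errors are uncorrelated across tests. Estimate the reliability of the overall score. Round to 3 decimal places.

0.810

Var(C) = 0.9²·11.6² + 1.1²·9.9² + 2·[0.99·11.6·9.9·0.26] = 227.586 + 59.1196 = 286.705.
Because errors are independent across components, Cov(Tᵢ,Tⱼ) = Cov(Xᵢ,Xⱼ); the off-diagonal part of the true-score variance is the same as above.
True-score variance = [0.9²·11.6²·0.87 + 1.1²·9.9²·0.66] + 59.1196 = 173.095 + 59.1196 = 232.215.
Reliability = 232.215 / 286.705 = 0.810.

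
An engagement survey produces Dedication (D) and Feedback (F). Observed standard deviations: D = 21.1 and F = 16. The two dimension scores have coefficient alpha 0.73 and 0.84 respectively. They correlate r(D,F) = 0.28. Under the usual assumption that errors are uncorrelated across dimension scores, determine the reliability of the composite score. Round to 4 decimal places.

Var(D+F) = 21.1² + 16² + 2·[21.1·16·0.28] = 701.21 + 189.056 = 890.266.
Because errors are independent across components, Cov(Tᵢ,Tⱼ) = Cov(Xᵢ,Xⱼ); the off-diagonal part of the true-score variance is the same as above.
True-score variance = [21.1²·0.73 + 16²·0.84] + 189.056 = 540.043 + 189.056 = 729.099.
Reliability = 729.099 / 890.266 = 0.8190.

0.8190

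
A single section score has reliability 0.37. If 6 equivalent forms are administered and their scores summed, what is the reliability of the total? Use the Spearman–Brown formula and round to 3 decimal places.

0.779

ρ_k = kρ / (1 + (k−1)ρ) = 6·0.37 / (1 + 5·0.37) = 2.220 / 2.850 = 0.779.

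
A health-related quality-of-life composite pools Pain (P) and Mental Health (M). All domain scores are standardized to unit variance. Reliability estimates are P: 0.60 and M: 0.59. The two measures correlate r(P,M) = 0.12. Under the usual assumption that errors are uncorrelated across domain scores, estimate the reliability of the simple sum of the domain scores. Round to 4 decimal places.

0.6384

Var(P+M) = 2 + 2·[0.12] = 2 + 0.24 = 2.24.
Under uncorrelated errors the observed covariances equal the true-score covariances, so only the own-variance terms attenuate.
True-score variance = [0.60 + 0.59] + 0.24 = 1.19 + 0.24 = 1.43.
Reliability = 1.43 / 2.24 = 0.6384.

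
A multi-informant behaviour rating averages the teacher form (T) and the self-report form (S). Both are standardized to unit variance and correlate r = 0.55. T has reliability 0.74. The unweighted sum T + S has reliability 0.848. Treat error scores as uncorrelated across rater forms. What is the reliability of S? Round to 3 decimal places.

Var(T+S) = 2 + 2·0.55 = 3.100.
True-score variance = ρ_T + ρ_S + 2·0.55, so 0.848 = (0.74 + ρ_S + 1.10) / 3.100.
ρ_S = 0.848·3.100 − 0.74 − 1.10 = 0.789.

0.789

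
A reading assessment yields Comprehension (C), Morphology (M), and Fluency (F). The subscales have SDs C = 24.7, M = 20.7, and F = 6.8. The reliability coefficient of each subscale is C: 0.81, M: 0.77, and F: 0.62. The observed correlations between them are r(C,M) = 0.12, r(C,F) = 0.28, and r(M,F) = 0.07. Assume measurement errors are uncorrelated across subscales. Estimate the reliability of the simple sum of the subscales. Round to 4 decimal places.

Var(C+M+F) = 24.7² + 20.7² + 6.8² + 2·[24.7·20.7·0.12 + 24.7·6.8·0.28 + 20.7·6.8·0.07] = 1084.82 + 236.474 = 1321.29.
Under uncorrelated errors the observed covariances equal the true-score covariances, so only the own-variance terms attenuate.
True-score variance = [24.7²·0.81 + 20.7²·0.77 + 6.8²·0.62] + 236.474 = 852.779 + 236.474 = 1089.25.
Reliability = 1089.25 / 1321.29 = 0.8244.

0.8244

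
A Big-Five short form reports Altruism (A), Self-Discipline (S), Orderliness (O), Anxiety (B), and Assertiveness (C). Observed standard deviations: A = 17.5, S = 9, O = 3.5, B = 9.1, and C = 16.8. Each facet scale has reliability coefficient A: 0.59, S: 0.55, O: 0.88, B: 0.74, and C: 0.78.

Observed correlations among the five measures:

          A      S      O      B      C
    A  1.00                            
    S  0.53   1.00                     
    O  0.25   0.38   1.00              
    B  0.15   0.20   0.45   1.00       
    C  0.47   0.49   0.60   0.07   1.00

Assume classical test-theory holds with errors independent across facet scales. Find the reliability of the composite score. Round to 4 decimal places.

0.8467

Var(A+S+O+B+C) = 17.5² + 9² + 3.5² + 9.1² + 16.8² + 2·[17.5·9·0.53 + 17.5·3.5·0.25 + 17.5·9.1·0.15 + 17.5·16.8·0.47 + 9·3.5·0.38 + 9·9.1·0.20 + 9·16.8·0.49 + 3.5·9.1·0.45 + 3.5·16.8·0.60 + 9.1·16.8·0.07] = 764.55 + 847.214 = 1611.76.
Because errors are independent across components, Cov(Tᵢ,Tⱼ) = Cov(Xᵢ,Xⱼ); the off-diagonal part of the true-score variance is the same as above.
True-score variance = [17.5²·0.59 + 9²·0.55 + 3.5²·0.88 + 9.1²·0.74 + 16.8²·0.78] + 847.214 = 517.444 + 847.214 = 1364.66.
Reliability = 1364.66 / 1611.76 = 0.8467.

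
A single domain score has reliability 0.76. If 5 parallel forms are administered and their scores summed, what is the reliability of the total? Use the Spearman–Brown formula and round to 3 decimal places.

ρ_k = kρ / (1 + (k−1)ρ) = 5·0.76 / (1 + 4·0.76) = 3.800 / 4.040 = 0.941.

0.941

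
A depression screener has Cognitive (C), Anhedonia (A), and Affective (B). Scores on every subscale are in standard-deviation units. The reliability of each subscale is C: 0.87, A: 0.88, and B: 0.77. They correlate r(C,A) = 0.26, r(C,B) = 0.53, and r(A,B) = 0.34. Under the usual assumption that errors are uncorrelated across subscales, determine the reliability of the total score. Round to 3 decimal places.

Var(C+A+B) = 3 + 2·[0.26 + 0.53 + 0.34] = 3 + 2.26 = 5.26.
Because errors are independent across components, Cov(Tᵢ,Tⱼ) = Cov(Xᵢ,Xⱼ); the off-diagonal part of the true-score variance is the same as above.
True-score variance = [0.87 + 0.88 + 0.77] + 2.26 = 2.52 + 2.26 = 4.78.
Reliability = 4.78 / 5.26 = 0.909.

0.909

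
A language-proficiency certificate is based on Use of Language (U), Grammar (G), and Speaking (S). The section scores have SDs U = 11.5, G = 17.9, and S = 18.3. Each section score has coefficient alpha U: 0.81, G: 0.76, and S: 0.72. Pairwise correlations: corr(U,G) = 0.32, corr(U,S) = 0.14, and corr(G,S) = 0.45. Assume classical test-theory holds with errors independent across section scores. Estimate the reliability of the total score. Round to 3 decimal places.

0.846

Var(U+G+S) = 11.5² + 17.9² + 18.3² + 2·[11.5·17.9·0.32 + 11.5·18.3·0.14 + 17.9·18.3·0.45] = 787.55 + 485.483 = 1273.03.
Under uncorrelated errors the observed covariances equal the true-score covariances, so only the own-variance terms attenuate.
True-score variance = [11.5²·0.81 + 17.9²·0.76 + 18.3²·0.72] + 485.483 = 591.755 + 485.483 = 1077.24.
Reliability = 1077.24 / 1273.03 = 0.846.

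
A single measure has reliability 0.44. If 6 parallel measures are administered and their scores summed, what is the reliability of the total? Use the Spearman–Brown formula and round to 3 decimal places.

ρ_k = kρ / (1 + (k−1)ρ) = 6·0.44 / (1 + 5·0.44) = 2.640 / 3.200 = 0.825.

0.825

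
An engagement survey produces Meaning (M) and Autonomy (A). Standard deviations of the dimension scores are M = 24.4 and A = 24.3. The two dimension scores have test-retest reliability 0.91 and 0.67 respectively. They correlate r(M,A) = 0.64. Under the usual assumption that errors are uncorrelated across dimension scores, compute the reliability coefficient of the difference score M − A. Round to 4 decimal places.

Var(M−A) = 24.4² + 24.3² − 2·24.4·24.3·0.64 = 1185.85 − 758.938 = 426.912.
Because errors are independent across components, Cov(Tᵢ,Tⱼ) = Cov(Xᵢ,Xⱼ); the off-diagonal part of the true-score variance is the same as above.
True-score variance = [24.4²·0.91 + 24.3²·0.67] − 758.938 = 937.406 − 758.938 = 178.468.
Reliability = 178.468 / 426.912 = 0.4180.

0.4180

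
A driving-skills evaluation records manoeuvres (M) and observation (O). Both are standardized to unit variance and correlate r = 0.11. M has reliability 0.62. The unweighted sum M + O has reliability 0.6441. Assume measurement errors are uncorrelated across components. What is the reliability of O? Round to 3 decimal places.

Var(M+O) = 2 + 2·0.11 = 2.220.
True-score variance = ρ_M + ρ_O + 2·0.11, so 0.6441 = (0.62 + ρ_O + 0.22) / 2.220.
ρ_O = 0.6441·2.220 − 0.62 − 0.22 = 0.590.

0.590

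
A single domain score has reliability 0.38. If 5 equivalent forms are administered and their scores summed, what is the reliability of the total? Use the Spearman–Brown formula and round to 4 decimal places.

ρ_k = kρ / (1 + (k−1)ρ) = 5·0.38 / (1 + 4·0.38) = 1.900 / 2.520 = 0.7540.

0.7540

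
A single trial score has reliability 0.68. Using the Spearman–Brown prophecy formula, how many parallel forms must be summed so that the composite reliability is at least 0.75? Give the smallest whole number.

k ≥ ρ*(1−ρ₁)/(ρ₁(1−ρ*)) = 0.75·0.32 / (0.68·0.25) = 1.412.
Smallest integer k = 2.

2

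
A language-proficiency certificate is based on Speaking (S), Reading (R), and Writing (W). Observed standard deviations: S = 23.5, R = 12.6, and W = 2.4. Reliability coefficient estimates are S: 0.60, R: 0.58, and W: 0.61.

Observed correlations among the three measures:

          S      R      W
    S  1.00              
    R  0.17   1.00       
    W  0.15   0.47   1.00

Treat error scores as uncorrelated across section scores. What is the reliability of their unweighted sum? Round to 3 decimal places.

Var(S+R+W) = 23.5² + 12.6² + 2.4² + 2·[23.5·12.6·0.17 + 23.5·2.4·0.15 + 12.6·2.4·0.47] = 716.77 + 146.02 = 862.79.
Because errors are independent across components, Cov(Tᵢ,Tⱼ) = Cov(Xᵢ,Xⱼ); the off-diagonal part of the true-score variance is the same as above.
True-score variance = [23.5²·0.60 + 12.6²·0.58 + 2.4²·0.61] + 146.02 = 426.944 + 146.02 = 572.964.
Reliability = 572.964 / 862.79 = 0.664.

0.664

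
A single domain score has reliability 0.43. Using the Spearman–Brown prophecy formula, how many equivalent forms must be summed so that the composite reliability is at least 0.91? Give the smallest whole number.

k ≥ ρ*(1−ρ₁)/(ρ₁(1−ρ*)) = 0.91·0.57 / (0.43·0.09) = 13.403.
Smallest integer k = 14.

14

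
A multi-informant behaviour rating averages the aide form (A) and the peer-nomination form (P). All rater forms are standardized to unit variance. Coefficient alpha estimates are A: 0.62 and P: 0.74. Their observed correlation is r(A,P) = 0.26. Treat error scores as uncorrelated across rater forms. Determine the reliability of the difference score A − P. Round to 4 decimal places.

Var(A−P) = 1 + 1 − 2·0.26 = 2 − 0.52 = 1.48.
With uncorrelated errors the cross-covariances are all true-score covariance, so they carry over unchanged; only the diagonal terms shrink to ρᵢσᵢ².
True-score variance = [0.62 + 0.74] − 0.52 = 1.36 − 0.52 = 0.84.
Reliability = 0.84 / 1.48 = 0.5676.

0.5676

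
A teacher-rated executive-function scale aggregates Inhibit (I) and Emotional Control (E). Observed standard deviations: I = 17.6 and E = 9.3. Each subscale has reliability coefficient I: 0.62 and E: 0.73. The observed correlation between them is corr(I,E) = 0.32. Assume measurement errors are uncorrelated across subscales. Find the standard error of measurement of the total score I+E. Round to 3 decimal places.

11.877

Var(total) = 396.25 + 104.755 = 501.005.
True-score variance = 255.189 + 104.755 = 359.944, so reliability = 0.7184.
Error variance = 501.005 − 359.944 = 141.061; SEM = √141.061 = 11.877.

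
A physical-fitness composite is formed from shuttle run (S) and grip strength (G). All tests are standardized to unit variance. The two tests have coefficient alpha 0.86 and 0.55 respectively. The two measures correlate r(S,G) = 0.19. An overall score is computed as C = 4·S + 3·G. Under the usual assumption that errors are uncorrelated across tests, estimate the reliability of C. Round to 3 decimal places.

0.787

Var(C) = 4² + 3² + 2·[12·0.19] = 25 + 4.56 = 29.56.
Under uncorrelated errors the observed covariances equal the true-score covariances, so only the own-variance terms attenuate.
True-score variance = [4²·0.86 + 3²·0.55] + 4.56 = 18.71 + 4.56 = 23.27.
Reliability = 23.27 / 29.56 = 0.787.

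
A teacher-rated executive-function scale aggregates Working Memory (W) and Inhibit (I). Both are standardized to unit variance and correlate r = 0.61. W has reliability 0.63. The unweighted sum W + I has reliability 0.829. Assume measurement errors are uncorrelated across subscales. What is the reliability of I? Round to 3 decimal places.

Var(W+I) = 2 + 2·0.61 = 3.220.
True-score variance = ρ_W + ρ_I + 2·0.61, so 0.829 = (0.63 + ρ_I + 1.22) / 3.220.
ρ_I = 0.829·3.220 − 0.63 − 1.22 = 0.819.

0.819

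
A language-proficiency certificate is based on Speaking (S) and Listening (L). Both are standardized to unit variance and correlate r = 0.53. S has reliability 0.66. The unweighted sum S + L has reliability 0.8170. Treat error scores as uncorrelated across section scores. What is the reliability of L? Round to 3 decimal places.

Var(S+L) = 2 + 2·0.53 = 3.060.
True-score variance = ρ_S + ρ_L + 2·0.53, so 0.8170 = (0.66 + ρ_L + 1.06) / 3.060.
ρ_L = 0.8170·3.060 − 0.66 − 1.06 = 0.780.

0.780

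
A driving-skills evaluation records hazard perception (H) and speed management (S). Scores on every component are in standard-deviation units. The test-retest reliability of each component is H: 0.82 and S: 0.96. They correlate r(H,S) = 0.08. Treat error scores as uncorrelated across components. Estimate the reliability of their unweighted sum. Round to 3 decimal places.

0.898

Var(H+S) = 2 + 2·[0.08] = 2 + 0.16 = 2.16.
Because errors are independent across components, Cov(Tᵢ,Tⱼ) = Cov(Xᵢ,Xⱼ); the off-diagonal part of the true-score variance is the same as above.
True-score variance = [0.82 + 0.96] + 0.16 = 1.78 + 0.16 = 1.94.
Reliability = 1.94 / 2.16 = 0.898.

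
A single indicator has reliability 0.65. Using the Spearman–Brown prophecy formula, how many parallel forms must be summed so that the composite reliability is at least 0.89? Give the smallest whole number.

k ≥ ρ*(1−ρ₁)/(ρ₁(1−ρ*)) = 0.89·0.35 / (0.65·0.11) = 4.357.
Smallest integer k = 5.

5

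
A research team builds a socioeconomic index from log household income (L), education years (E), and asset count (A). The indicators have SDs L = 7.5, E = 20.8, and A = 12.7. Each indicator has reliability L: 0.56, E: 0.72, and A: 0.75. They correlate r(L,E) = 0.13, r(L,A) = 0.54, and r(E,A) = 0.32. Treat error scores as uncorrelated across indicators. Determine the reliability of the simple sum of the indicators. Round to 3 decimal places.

Var(L+E+A) = 7.5² + 20.8² + 12.7² + 2·[7.5·20.8·0.13 + 7.5·12.7·0.54 + 20.8·12.7·0.32] = 650.18 + 312.492 = 962.672.
Because errors are independent across components, Cov(Tᵢ,Tⱼ) = Cov(Xᵢ,Xⱼ); the off-diagonal part of the true-score variance is the same as above.
True-score variance = [7.5²·0.56 + 20.8²·0.72 + 12.7²·0.75] + 312.492 = 463.968 + 312.492 = 776.461.
Reliability = 776.461 / 962.672 = 0.807.

0.807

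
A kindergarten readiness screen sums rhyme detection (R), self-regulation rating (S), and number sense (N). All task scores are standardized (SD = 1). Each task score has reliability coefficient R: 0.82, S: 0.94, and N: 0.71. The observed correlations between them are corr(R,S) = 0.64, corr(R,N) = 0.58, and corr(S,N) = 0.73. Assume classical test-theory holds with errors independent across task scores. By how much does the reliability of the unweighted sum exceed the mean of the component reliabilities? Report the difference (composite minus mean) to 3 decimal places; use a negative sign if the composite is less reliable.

0.100

Var(sum) = 3 + 3.9 = 6.9; true-score variance = 2.47 + 3.9 = 6.37; composite reliability = 0.9232.
Mean component reliability = 0.8233.
Difference = 0.9232 − 0.8233 = 0.100.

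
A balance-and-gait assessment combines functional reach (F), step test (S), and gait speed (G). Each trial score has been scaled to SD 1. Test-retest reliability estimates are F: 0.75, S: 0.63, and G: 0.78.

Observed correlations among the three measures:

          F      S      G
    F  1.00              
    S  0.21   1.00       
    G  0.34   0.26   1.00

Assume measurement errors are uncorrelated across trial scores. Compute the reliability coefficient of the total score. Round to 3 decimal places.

0.818

Var(F+S+G) = 3 + 2·[0.21 + 0.34 + 0.26] = 3 + 1.62 = 4.62.
Because errors are independent across components, Cov(Tᵢ,Tⱼ) = Cov(Xᵢ,Xⱼ); the off-diagonal part of the true-score variance is the same as above.
True-score variance = [0.75 + 0.63 + 0.78] + 1.62 = 2.16 + 1.62 = 3.78.
Reliability = 3.78 / 4.62 = 0.818.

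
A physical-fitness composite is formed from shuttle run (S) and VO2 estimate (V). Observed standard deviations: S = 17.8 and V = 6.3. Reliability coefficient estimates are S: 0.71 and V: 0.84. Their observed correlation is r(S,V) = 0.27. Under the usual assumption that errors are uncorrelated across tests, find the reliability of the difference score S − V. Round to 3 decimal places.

0.668

Var(S−V) = 17.8² + 6.3² − 2·17.8·6.3·0.27 = 356.53 − 60.5556 = 295.974.
Because errors are independent across components, Cov(Tᵢ,Tⱼ) = Cov(Xᵢ,Xⱼ); the off-diagonal part of the true-score variance is the same as above.
True-score variance = [17.8²·0.71 + 6.3²·0.84] − 60.5556 = 258.296 − 60.5556 = 197.74.
Reliability = 197.74 / 295.974 = 0.668.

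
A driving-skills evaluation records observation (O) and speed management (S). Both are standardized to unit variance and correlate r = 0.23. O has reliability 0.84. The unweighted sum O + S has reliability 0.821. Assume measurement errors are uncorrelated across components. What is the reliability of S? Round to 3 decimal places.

0.720

Var(O+S) = 2 + 2·0.23 = 2.460.
True-score variance = ρ_O + ρ_S + 2·0.23, so 0.821 = (0.84 + ρ_S + 0.46) / 2.460.
ρ_S = 0.821·2.460 − 0.84 − 0.46 = 0.720.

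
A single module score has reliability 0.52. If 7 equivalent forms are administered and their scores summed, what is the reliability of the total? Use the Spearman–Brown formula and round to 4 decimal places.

ρ_k = kρ / (1 + (k−1)ρ) = 7·0.52 / (1 + 6·0.52) = 3.640 / 4.120 = 0.8835.

0.8835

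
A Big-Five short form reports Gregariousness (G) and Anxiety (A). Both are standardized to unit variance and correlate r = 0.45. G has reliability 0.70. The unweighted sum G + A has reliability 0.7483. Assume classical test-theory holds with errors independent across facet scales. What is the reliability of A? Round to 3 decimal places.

0.570

Var(G+A) = 2 + 2·0.45 = 2.900.
True-score variance = ρ_G + ρ_A + 2·0.45, so 0.7483 = (0.70 + ρ_A + 0.90) / 2.900.
ρ_A = 0.7483·2.900 − 0.70 − 0.90 = 0.570.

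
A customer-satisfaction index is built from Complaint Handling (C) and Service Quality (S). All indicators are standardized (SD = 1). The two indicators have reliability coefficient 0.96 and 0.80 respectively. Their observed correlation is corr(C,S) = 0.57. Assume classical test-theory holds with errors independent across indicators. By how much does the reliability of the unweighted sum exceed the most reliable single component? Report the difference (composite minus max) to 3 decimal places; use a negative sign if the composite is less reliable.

Var(sum) = 2 + 1.14 = 3.14; true-score variance = 1.76 + 1.14 = 2.9; composite reliability = 0.9236.
Max component reliability = 0.9600.
Difference = 0.9236 − 0.9600 = -0.036.

-0.036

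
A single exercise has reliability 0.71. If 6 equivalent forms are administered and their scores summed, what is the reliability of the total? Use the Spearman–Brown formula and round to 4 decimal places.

0.9363

ρ_k = kρ / (1 + (k−1)ρ) = 6·0.71 / (1 + 5·0.71) = 4.260 / 4.550 = 0.9363.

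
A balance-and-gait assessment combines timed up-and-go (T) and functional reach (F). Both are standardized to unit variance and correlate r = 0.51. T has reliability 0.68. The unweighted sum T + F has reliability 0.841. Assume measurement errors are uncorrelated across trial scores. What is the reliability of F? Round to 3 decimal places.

0.840

Var(T+F) = 2 + 2·0.51 = 3.020.
True-score variance = ρ_T + ρ_F + 2·0.51, so 0.841 = (0.68 + ρ_F + 1.02) / 3.020.
ρ_F = 0.841·3.020 − 0.68 − 1.02 = 0.840.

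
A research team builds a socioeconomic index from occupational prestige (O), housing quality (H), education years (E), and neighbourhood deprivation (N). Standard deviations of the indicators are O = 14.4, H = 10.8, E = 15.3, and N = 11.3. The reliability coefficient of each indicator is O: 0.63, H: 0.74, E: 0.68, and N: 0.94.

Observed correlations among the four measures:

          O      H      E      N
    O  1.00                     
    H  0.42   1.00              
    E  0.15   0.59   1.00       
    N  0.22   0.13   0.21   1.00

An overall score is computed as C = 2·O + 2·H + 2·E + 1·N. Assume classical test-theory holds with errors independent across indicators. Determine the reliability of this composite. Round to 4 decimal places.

0.8281

Var(C) = 2²·14.4² + 2²·10.8² + 2²·15.3² + 11.3² + 2·[4·14.4·10.8·0.42 + 4·14.4·15.3·0.15 + 2·14.4·11.3·0.22 + 4·10.8·15.3·0.59 + 2·10.8·11.3·0.13 + 2·15.3·11.3·0.21] = 2360.05 + 1918.75 = 4278.8.
Because errors are independent across components, Cov(Tᵢ,Tⱼ) = Cov(Xᵢ,Xⱼ); the off-diagonal part of the true-score variance is the same as above.
True-score variance = [2²·14.4²·0.63 + 2²·10.8²·0.74 + 2²·15.3²·0.68 + 11.3²·0.94] + 1918.75 = 1624.56 + 1918.75 = 3543.3.
Reliability = 3543.3 / 4278.8 = 0.8281.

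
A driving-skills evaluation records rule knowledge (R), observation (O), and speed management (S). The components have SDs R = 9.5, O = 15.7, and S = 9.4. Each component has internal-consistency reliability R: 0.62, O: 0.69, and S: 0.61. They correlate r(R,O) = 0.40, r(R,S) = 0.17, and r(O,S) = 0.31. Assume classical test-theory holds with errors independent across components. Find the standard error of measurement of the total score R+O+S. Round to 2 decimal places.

Var(total) = 425.1 + 241.182 = 666.282.
True-score variance = 279.933 + 241.182 = 521.114, so reliability = 0.7821.
Error variance = 666.282 − 521.114 = 145.167; SEM = √145.167 = 12.05.

12.05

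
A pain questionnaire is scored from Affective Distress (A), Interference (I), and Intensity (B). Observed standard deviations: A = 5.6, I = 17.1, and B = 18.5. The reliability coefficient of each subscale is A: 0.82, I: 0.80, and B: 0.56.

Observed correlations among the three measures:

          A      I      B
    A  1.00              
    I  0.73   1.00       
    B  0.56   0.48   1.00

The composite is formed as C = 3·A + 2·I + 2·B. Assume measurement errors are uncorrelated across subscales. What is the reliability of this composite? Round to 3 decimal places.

Var(C) = 3²·5.6² + 2²·17.1² + 2²·18.5² + 2·[6·5.6·17.1·0.73 + 6·5.6·18.5·0.56 + 4·17.1·18.5·0.48] = 2820.88 + 2749.83 = 5570.71.
Because errors are independent across components, Cov(Tᵢ,Tⱼ) = Cov(Xᵢ,Xⱼ); the off-diagonal part of the true-score variance is the same as above.
True-score variance = [3²·5.6²·0.82 + 2²·17.1²·0.80 + 2²·18.5²·0.56] + 2749.83 = 1933.79 + 2749.83 = 4683.62.
Reliability = 4683.62 / 5570.71 = 0.841.

0.841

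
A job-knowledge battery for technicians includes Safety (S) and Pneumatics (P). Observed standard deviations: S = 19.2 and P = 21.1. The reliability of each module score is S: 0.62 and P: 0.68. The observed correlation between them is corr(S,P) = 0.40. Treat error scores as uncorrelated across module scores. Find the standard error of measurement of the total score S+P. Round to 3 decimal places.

Var(total) = 813.85 + 324.096 = 1137.95.
True-score variance = 531.3 + 324.096 = 855.396, so reliability = 0.7517.
Error variance = 1137.95 − 855.396 = 282.55; SEM = √282.55 = 16.809.

16.809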